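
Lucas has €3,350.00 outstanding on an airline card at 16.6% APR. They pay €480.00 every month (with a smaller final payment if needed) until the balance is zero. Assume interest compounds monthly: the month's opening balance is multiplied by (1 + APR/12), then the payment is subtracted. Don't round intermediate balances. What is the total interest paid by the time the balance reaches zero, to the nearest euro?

€198

Monthly rate r = 16.6%/12 = 1.38333% = 0.0138333.
Payoff takes n = ⌈−ln(1 − rB₀/P)/ln(1+r)⌉ = ⌈7.390⌉ = 8 payments; the last is €188.03.
Total paid = 7·€480.00 + €188.03 = €3,548.03.
Total interest = total paid − principal = €3,548.03 − €3,350.00 = €198.03.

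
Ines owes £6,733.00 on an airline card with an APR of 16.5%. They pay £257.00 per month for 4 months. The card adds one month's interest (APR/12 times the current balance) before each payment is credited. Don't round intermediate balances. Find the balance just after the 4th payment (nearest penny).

Monthly rate r = 16.5%/12 = 1.375% = 0.01375.
Each month: B ← B·(1+r) − £257.00.
Month 1: interest £92.58; balance after payment £6,568.58.
Month 2: interest £90.32; balance after payment £6,401.90.
Month 3: interest £88.03; balance after payment £6,232.92.
Month 4: interest £85.70; balance after payment £6,061.63.

£6,061.63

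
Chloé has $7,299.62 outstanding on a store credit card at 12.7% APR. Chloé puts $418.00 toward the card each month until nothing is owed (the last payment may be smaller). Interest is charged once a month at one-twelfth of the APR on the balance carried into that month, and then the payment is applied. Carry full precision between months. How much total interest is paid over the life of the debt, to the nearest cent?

$814.37

Monthly rate r = 12.7%/12 = 1.05833% = 0.0105833.
Payoff takes n = ⌈−ln(1 − rB₀/P)/ln(1+r)⌉ = ⌈19.410⌉ = 20 payments; the last is $171.99.
Total paid = 19·$418.00 + $171.99 = $8,113.99.
Total interest = total paid − principal = $8,113.99 − $7,299.62 = $814.37.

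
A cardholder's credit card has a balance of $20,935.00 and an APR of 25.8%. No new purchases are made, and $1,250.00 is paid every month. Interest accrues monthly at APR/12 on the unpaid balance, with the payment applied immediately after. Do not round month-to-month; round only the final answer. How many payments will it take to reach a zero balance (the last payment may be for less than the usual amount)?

Monthly rate r = 25.8%/12 = 2.15% = 0.0215.
Recurrence: B ← B·(1+r) − $1,250.00.
Month 1: interest $450.10; balance after payment $20,135.10.
Month 2: interest $432.90; balance after payment $19,318.01.
Closed form: n = −ln(1 − rB₀/P)/ln(1+r) = −ln(0.63992)/ln(1.0215) ≈ 20.986, so the balance reaches zero during payment 21.

21 months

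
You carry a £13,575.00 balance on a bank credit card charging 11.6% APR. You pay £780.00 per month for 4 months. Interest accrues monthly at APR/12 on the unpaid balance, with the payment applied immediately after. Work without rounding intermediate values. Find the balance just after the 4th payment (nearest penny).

£10,942.03

Monthly rate r = 11.6%/12 = 0.966667% = 0.00966667.
Each month: B ← B·(1+r) − £780.00.
Month 1: interest £131.22; balance after payment £12,926.23.
Month 2: interest £124.95; balance after payment £12,271.18.
Month 3: interest £118.62; balance after payment £11,609.80.
Month 4: interest £112.23; balance after payment £10,942.03.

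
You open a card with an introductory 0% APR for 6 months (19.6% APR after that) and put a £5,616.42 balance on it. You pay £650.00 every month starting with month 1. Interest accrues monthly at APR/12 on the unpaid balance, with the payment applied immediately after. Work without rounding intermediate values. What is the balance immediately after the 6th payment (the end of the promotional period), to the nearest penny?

£1,716.42

Promo months 1–6 at r₀ = 0%/12 = 0; months 7+ at r₁ = 19.6%/12 = 0.0163333.
After month 6 (no interest yet): B = £5,616.42 − 6·£650.00 = £1,716.42.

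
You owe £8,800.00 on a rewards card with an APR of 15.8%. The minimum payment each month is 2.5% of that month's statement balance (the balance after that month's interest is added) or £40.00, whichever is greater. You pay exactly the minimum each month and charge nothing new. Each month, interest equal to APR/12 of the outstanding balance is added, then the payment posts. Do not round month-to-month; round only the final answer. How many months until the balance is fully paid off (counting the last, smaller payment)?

197 months

Monthly rate r = 15.8%/12 = 1.31667% = 0.0131667.
While 2.5% of the post-interest balance exceeds £40.00, each month B ← (B·(1+r))·(1 − 0.025), i.e. B shrinks by the factor (1+r)·0.975 = 0.98784.
This holds for months 1–141. Entering month 142 the balance is £1,567.25; 2.5% of the post-interest balance is now below £40.00, so the flat £40.00 minimum applies from here.
From month 142 a fixed £40.00 at rate r clears £1,567.25 in 56 more payments. Total: 141 + 56 = 197 months.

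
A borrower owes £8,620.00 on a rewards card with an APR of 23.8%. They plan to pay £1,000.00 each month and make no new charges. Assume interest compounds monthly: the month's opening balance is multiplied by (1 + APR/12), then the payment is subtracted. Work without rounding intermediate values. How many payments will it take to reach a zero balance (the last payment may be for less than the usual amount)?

10 months

Monthly rate r = 23.8%/12 = 1.98333% = 0.0198333.
Recurrence: B ← B·(1+r) − £1,000.00.
Month 1: interest £170.96; balance after payment £7,790.96.
Month 2: interest £154.52; balance after payment £6,945.48.
Closed form: n = −ln(1 − rB₀/P)/ln(1+r) = −ln(0.82904)/ln(1.01983) ≈ 9.547, so the balance reaches zero during payment 10.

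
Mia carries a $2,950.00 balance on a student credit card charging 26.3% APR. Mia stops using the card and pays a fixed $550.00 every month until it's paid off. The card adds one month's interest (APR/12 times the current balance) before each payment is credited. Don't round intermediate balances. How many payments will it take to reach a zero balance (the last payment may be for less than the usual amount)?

Monthly rate r = 26.3%/12 = 2.19167% = 0.0219167.
Recurrence: B ← B·(1+r) − $550.00.
Month 1: interest $64.65; balance after payment $2,464.65.
Month 2: interest $54.02; balance after payment $1,968.67.
Month 3: interest $43.15; balance after payment $1,461.82.
Month 4: interest $32.04; balance after payment $943.86.
Month 5: interest $20.69; balance after payment $414.54.
Month 6: interest $9.09; balance after payment $0.00.

6 payments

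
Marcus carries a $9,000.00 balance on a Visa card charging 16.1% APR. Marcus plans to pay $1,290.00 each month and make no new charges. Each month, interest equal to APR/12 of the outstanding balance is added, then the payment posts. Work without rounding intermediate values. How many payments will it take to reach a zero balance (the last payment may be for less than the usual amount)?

8 months

Monthly rate r = 16.1%/12 = 1.34167% = 0.0134167.
Recurrence: B ← B·(1+r) − $1,290.00.
Month 1: interest $120.75; balance after payment $7,830.75.
Month 2: interest $105.06; balance after payment $6,645.81.
Closed form: n = −ln(1 − rB₀/P)/ln(1+r) = −ln(0.9064)/ln(1.01342) ≈ 7.374, so the balance reaches zero during payment 8.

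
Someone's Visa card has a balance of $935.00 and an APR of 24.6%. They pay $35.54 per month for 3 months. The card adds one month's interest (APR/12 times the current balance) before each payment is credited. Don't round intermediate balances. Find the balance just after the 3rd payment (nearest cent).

$884.87

Monthly rate r = 24.6%/12 = 2.05% = 0.0205.
Each month: B ← B·(1+r) − $35.54.
Month 1: interest $19.17; balance after payment $918.63.
Month 2: interest $18.83; balance after payment $901.92.
Month 3: interest $18.49; balance after payment $884.87.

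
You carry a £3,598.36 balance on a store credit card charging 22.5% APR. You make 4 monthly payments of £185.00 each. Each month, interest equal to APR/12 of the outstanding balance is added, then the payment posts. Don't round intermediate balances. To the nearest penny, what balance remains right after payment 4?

£3,114.85

Monthly rate r = 22.5%/12 = 1.875% = 0.01875.
Each month: B ← B·(1+r) − £185.00.
Month 1: interest £67.47; balance after payment £3,480.83.
Month 2: interest £65.27; balance after payment £3,361.09.
Month 3: interest £63.02; balance after payment £3,239.12.
Month 4: interest £60.73; balance after payment £3,114.85.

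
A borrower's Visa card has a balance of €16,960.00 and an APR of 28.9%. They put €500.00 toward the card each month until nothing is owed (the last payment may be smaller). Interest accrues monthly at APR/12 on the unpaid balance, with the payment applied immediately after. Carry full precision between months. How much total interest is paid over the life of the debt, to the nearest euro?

Monthly rate r = 28.9%/12 = 2.40833% = 0.0240833.
Payoff takes n = ⌈−ln(1 − rB₀/P)/ln(1+r)⌉ = ⌈71.341⌉ = 72 payments; the last is €171.69.
Total paid = 71·€500.00 + €171.69 = €35,671.69.
Total interest = total paid − principal = €35,671.69 − €16,960.00 = €18,711.69.

€18,712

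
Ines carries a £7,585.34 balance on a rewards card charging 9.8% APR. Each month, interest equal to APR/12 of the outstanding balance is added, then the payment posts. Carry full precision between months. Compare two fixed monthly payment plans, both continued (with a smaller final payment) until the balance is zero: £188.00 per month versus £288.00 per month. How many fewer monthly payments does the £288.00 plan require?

20 fewer payments

Monthly rate r = 9.8%/12 = 0.816667% = 0.00816667.
At £188.00/mo: n = ⌈−ln(1 − rB₀/P)/ln(1+r)⌉ = 50 payments (last £27.78); total interest = total paid − £7,585.34 = £1,654.44.
At £288.00/mo: 30 payments (last £223.96); total interest £990.62.
Payments saved = 50 − 30 = 20.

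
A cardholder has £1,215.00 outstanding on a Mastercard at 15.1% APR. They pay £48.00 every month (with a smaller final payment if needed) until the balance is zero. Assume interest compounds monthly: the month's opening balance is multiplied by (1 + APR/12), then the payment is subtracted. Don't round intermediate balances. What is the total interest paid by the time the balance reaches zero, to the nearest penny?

Monthly rate r = 15.1%/12 = 1.25833% = 0.0125833.
Payoff takes n = ⌈−ln(1 − rB₀/P)/ln(1+r)⌉ = ⌈30.667⌉ = 31 payments; the last is £32.07.
Total paid = 30·£48.00 + £32.07 = £1,472.07.
Total interest = total paid − principal = £1,472.07 − £1,215.00 = £257.07.

£257.07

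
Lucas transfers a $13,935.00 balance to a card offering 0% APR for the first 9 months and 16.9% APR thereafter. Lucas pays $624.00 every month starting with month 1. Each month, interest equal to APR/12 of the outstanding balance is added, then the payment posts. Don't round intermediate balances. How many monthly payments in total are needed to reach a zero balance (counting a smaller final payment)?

Promo months 1–9 at r₀ = 0%/12 = 0; months 10+ at r₁ = 16.9%/12 = 0.0140833.
After month 9 (no interest yet): B = $13,935.00 − 9·$624.00 = $8,319.00.
Then at r₁ with $624.00/mo: n₂ = −ln(1 − r₁·B/P)/ln(1+r₁) ≈ 14.87 → 15 more payments.

24 months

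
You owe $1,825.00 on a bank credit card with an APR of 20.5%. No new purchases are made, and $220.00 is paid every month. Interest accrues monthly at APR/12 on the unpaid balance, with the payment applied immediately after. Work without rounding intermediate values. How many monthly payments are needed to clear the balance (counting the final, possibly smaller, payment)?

Monthly rate r = 20.5%/12 = 1.70833% = 0.0170833.
Recurrence: B ← B·(1+r) − $220.00.
Month 1: interest $31.18; balance after payment $1,636.18.
Month 2: interest $27.95; balance after payment $1,444.13.
Closed form: n = −ln(1 − rB₀/P)/ln(1+r) = −ln(0.85829)/ln(1.01708) ≈ 9.022, so the balance reaches zero during payment 10.

10 months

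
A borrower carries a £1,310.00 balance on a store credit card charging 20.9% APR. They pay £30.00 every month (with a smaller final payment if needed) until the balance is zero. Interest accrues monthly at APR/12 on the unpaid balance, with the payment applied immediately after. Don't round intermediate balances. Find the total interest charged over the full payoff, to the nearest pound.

Monthly rate r = 20.9%/12 = 1.74167% = 0.0174167.
Payoff takes n = ⌈−ln(1 − rB₀/P)/ln(1+r)⌉ = ⌈82.779⌉ = 83 payments; the last is £23.41.
Total paid = 82·£30.00 + £23.41 = £2,483.41.
Total interest = total paid − principal = £2,483.41 − £1,310.00 = £1,173.41.

£1,173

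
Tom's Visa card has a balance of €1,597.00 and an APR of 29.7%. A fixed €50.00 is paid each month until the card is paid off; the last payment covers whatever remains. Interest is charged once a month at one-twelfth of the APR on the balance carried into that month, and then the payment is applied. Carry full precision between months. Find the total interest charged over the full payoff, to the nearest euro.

Monthly rate r = 29.7%/12 = 2.475% = 0.02475.
Payoff takes n = ⌈−ln(1 − rB₀/P)/ln(1+r)⌉ = ⌈63.934⌉ = 64 payments; the last is €46.74.
Total paid = 63·€50.00 + €46.74 = €3,196.74.
Total interest = total paid − principal = €3,196.74 − €1,597.00 = €1,599.74.

€1,600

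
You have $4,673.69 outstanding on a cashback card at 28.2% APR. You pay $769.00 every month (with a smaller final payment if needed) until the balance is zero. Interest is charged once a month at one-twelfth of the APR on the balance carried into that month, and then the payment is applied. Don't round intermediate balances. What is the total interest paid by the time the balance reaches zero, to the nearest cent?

Monthly rate r = 28.2%/12 = 2.35% = 0.0235.
Payoff takes n = ⌈−ln(1 − rB₀/P)/ln(1+r)⌉ = ⌈6.635⌉ = 7 payments; the last is $490.17.
Total paid = 6·$769.00 + $490.17 = $5,104.17.
Total interest = total paid − principal = $5,104.17 − $4,673.69 = $430.48.

$430.48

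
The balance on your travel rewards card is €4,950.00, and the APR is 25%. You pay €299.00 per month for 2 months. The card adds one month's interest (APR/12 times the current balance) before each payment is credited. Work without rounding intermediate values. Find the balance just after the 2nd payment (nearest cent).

Monthly rate r = 25%/12 = 2.08333% = 0.0208333.
Each month: B ← B·(1+r) − €299.00.
Month 1: interest €103.12; balance after payment €4,754.12.
Month 2: interest €99.04; balance after payment €4,554.17.

€4,554.17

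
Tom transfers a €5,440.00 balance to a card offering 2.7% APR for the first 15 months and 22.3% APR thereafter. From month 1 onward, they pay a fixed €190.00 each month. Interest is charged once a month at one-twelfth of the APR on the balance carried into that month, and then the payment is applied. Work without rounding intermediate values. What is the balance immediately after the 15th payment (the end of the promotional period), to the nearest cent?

Promo months 1–15 at r₀ = 2.7%/12 = 0.00225; months 16+ at r₁ = 22.3%/12 = 0.0185833.
After month 15: iterate B ← B·(1+r₀) − €190.00 for 15 months → €2,731.19.

€2,731.19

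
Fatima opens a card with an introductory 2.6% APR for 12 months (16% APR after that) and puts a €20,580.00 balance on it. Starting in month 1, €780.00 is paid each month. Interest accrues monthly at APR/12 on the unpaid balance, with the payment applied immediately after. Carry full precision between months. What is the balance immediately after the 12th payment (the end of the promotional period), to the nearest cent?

€11,649.15

Promo months 1–12 at r₀ = 2.6%/12 = 0.00216667; months 13+ at r₁ = 16%/12 = 0.0133333.
After month 12: iterate B ← B·(1+r₀) − €780.00 for 12 months → €11,649.15.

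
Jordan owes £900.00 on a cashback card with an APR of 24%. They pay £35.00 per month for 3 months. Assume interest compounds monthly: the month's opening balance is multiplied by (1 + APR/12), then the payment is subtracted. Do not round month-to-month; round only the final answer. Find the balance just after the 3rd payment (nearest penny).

£847.97

Monthly rate r = 24%/12 = 2% = 0.02.
Each month: B ← B·(1+r) − £35.00.
Month 1: interest £18.00; balance after payment £883.00.
Month 2: interest £17.66; balance after payment £865.66.
Month 3: interest £17.31; balance after payment £847.97.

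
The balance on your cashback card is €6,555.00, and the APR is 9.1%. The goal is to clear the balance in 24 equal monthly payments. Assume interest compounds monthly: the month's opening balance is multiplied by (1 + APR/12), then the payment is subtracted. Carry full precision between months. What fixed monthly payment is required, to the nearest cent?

Monthly rate r = 9.1%/12 = 0.758333% = 0.00758333.
Level-payment amortization: P = B₀·r / (1 − (1+r)^(−n)) = 6555.00·0.00758333 / (1 − 1.00758^(−24)).
Denominator 1 − (1+r)^(−24) = 0.1658261.
P = 49.7088 / 0.1658261 ≈ 299.76.

€299.76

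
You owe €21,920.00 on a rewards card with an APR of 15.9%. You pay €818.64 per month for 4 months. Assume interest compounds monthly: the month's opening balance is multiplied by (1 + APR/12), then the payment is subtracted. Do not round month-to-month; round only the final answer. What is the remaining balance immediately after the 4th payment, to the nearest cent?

Monthly rate r = 15.9%/12 = 1.325% = 0.01325.
Each month: B ← B·(1+r) − €818.64.
Month 1: interest €290.44; balance after payment €21,391.80.
Month 2: interest €283.44; balance after payment €20,856.60.
Month 3: interest €276.35; balance after payment €20,314.31.
Month 4: interest €269.16; balance after payment €19,764.84.

€19,764.84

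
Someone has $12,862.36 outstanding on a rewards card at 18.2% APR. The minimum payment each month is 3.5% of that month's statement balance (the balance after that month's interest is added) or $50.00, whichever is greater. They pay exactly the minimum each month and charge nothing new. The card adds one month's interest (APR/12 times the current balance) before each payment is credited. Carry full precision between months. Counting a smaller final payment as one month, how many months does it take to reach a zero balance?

145 months

Monthly rate r = 18.2%/12 = 1.51667% = 0.0151667.
While 3.5% of the post-interest balance exceeds $50.00, each month B ← (B·(1+r))·(1 − 0.035), i.e. B shrinks by the factor (1+r)·0.965 = 0.97964.
This holds for months 1–108. Entering month 109 the balance is $1,394.13; 3.5% of the post-interest balance is now below $50.00, so the flat $50.00 minimum applies from here.
From month 109 a fixed $50.00 at rate r clears $1,394.13 in 37 more payments. Total: 108 + 37 = 145 months.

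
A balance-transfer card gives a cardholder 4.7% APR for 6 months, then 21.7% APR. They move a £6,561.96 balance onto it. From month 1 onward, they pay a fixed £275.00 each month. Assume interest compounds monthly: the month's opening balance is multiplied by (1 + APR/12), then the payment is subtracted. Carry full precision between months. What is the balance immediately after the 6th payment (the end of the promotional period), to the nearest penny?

Promo months 1–6 at r₀ = 4.7%/12 = 0.00391667; months 7+ at r₁ = 21.7%/12 = 0.0180833.
After month 6: iterate B ← B·(1+r₀) − £275.00 for 6 months → £5,051.44.

£5,051.44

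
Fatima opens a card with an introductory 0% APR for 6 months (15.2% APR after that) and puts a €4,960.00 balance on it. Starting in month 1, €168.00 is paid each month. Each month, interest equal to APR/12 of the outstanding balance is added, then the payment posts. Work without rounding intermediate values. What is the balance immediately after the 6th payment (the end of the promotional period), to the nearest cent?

€3,952.00

Promo months 1–6 at r₀ = 0%/12 = 0; months 7+ at r₁ = 15.2%/12 = 0.0126667.
After month 6 (no interest yet): B = €4,960.00 − 6·€168.00 = €3,952.00.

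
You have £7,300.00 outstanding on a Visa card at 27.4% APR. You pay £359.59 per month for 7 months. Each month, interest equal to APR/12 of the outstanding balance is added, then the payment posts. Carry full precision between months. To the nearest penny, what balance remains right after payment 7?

Monthly rate r = 27.4%/12 = 2.28333% = 0.0228333.
Each month: B ← B·(1+r) − £359.59.
Month 1: interest £166.68; balance after payment £7,107.09.
Month 2: interest £162.28; balance after payment £6,909.78.
Month 3: interest £157.77; balance after payment £6,707.97.
Month 4: interest £153.17; balance after payment £6,501.54.
Month 5: interest £148.45; balance after payment £6,290.40.
Month 6: interest £143.63; balance after payment £6,074.44.
Month 7: interest £138.70; balance after payment £5,853.55.

£5,853.55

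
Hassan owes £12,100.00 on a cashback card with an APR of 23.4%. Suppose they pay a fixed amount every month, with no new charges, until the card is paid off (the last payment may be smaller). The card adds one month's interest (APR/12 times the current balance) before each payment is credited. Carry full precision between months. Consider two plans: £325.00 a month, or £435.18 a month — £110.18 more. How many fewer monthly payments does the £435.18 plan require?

27 fewer payments

Monthly rate r = 23.4%/12 = 1.95% = 0.0195.
At £325.00/mo: n = ⌈−ln(1 − rB₀/P)/ln(1+r)⌉ = 68 payments (last £11.93); total interest = total paid − £12,100.00 = £9,686.93.
At £435.18/mo: 41 payments (last £199.51); total interest £5,506.71.
Payments saved = 68 − 41 = 27.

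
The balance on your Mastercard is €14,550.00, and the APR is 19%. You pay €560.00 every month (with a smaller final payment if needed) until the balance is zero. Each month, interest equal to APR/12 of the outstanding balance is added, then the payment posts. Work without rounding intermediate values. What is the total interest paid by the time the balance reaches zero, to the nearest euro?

Monthly rate r = 19%/12 = 1.58333% = 0.0158333.
Payoff takes n = ⌈−ln(1 − rB₀/P)/ln(1+r)⌉ = ⌈33.737⌉ = 34 payments; the last is €413.45.
Total paid = 33·€560.00 + €413.45 = €18,893.45.
Total interest = total paid − principal = €18,893.45 − €14,550.00 = €4,343.45.

€4,343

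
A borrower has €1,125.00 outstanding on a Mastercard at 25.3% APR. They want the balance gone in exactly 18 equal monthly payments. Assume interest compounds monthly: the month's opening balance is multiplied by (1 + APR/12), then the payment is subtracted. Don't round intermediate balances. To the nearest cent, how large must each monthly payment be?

€75.76

Monthly rate r = 25.3%/12 = 2.10833% = 0.0210833.
Level-payment amortization: P = B₀·r / (1 − (1+r)^(−n)) = 1125.00·0.0210833 / (1 − 1.02108^(−18)).
Denominator 1 − (1+r)^(−18) = 0.313091919.
P = 23.7188 / 0.313091919 ≈ 75.76.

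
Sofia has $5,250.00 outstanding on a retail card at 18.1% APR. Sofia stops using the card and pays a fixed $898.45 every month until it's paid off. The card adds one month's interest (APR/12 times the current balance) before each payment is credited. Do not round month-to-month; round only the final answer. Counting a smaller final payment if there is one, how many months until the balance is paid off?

Monthly rate r = 18.1%/12 = 1.50833% = 0.0150833.
Recurrence: B ← B·(1+r) − $898.45.
Month 1: interest $79.19; balance after payment $4,430.74.
Month 2: interest $66.83; balance after payment $3,599.12.
Closed form: n = −ln(1 − rB₀/P)/ln(1+r) = −ln(0.91186)/ln(1.01508) ≈ 6.163, so the balance reaches zero during payment 7.

7 payments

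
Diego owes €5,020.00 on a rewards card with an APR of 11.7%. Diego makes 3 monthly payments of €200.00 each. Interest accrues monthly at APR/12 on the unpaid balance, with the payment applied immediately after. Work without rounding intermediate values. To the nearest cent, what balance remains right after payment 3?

€4,562.40

Monthly rate r = 11.7%/12 = 0.975% = 0.00975.
Each month: B ← B·(1+r) − €200.00.
Month 1: interest €48.95; balance after payment €4,868.94.
Month 2: interest €47.47; balance after payment €4,716.42.
Month 3: interest €45.99; balance after payment €4,562.40.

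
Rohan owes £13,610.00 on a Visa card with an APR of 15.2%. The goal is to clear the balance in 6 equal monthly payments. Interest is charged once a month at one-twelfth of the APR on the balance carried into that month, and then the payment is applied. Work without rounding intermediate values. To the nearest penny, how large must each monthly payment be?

Monthly rate r = 15.2%/12 = 1.26667% = 0.0126667.
Level-payment amortization: P = B₀·r / (1 − (1+r)^(−n)) = 13610.00·0.0126667 / (1 − 1.01267^(−6)).
Denominator 1 − (1+r)^(−6) = 0.072741312.
P = 172.393 / 0.072741312 ≈ 2369.95.

£2,369.95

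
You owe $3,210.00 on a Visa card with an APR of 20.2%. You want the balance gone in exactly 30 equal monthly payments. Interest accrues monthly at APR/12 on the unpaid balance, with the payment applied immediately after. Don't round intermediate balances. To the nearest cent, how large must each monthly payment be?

$137.16

Monthly rate r = 20.2%/12 = 1.68333% = 0.0168333.
Level-payment amortization: P = B₀·r / (1 − (1+r)^(−n)) = 3210.00·0.0168333 / (1 − 1.01683^(−30)).
Denominator 1 − (1+r)^(−30) = 0.393952364.
P = 54.035 / 0.393952364 ≈ 137.16.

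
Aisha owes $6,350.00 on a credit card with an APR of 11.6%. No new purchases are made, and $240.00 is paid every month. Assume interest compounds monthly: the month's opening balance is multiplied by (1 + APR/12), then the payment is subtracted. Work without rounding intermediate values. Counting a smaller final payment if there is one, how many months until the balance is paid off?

Monthly rate r = 11.6%/12 = 0.966667% = 0.00966667.
Recurrence: B ← B·(1+r) − $240.00.
Month 1: interest $61.38; balance after payment $6,171.38.
Month 2: interest $59.66; balance after payment $5,991.04.
Closed form: n = −ln(1 − rB₀/P)/ln(1+r) = −ln(0.74424)/ln(1.00967) ≈ 30.706, so the balance reaches zero during payment 31.

31 months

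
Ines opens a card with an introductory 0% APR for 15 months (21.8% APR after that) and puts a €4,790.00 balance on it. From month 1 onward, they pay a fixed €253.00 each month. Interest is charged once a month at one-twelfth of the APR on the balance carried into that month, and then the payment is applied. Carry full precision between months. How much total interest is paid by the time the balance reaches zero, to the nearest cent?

Promo months 1–15 at r₀ = 0%/12 = 0; months 16+ at r₁ = 21.8%/12 = 0.0181667.
After month 15 (no interest yet): B = €4,790.00 − 15·€253.00 = €995.00.
Then at r₁ with €253.00/mo: n₂ = −ln(1 − r₁·B/P)/ln(1+r₁) ≈ 4.12 → 5 more payments.
Total paid = 19·€253.00 + €29.92 = €4,836.92; interest = €4,836.92 − €4,790.00 = €46.92.

€46.92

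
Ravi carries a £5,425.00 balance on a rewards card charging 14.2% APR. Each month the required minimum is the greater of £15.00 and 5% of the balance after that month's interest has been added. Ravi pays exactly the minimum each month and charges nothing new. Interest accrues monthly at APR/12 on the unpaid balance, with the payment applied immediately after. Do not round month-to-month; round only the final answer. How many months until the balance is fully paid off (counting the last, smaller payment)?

97 months

Monthly rate r = 14.2%/12 = 1.18333% = 0.0118333.
While 5% of the post-interest balance exceeds £15.00, each month B ← (B·(1+r))·(1 − 0.05), i.e. B shrinks by the factor (1+r)·0.95 = 0.96124.
This holds for months 1–74. Entering month 75 the balance is £291.08; 5% of the post-interest balance is now below £15.00, so the flat £15.00 minimum applies from here.
From month 75 a fixed £15.00 at rate r clears £291.08 in 23 more payments. Total: 74 + 23 = 97 months.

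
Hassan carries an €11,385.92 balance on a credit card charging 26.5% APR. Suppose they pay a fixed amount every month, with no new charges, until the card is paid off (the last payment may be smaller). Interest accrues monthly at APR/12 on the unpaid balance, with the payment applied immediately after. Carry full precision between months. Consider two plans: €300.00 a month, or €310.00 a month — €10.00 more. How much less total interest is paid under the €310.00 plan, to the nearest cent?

Monthly rate r = 26.5%/12 = 2.20833% = 0.0220833.
At €300.00/mo: n = ⌈−ln(1 − rB₀/P)/ln(1+r)⌉ = 84 payments (last €110.52); total interest = total paid − €11,385.92 = €13,624.60.
At €310.00/mo: 77 payments (last €92.02); total interest €12,266.10.
Interest saved = €13,624.60 − €12,266.10 = €1,358.50.

€1,358.50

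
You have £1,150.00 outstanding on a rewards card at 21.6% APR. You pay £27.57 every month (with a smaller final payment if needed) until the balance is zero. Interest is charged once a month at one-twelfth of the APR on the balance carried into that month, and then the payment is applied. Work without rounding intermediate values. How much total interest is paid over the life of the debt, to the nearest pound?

Monthly rate r = 21.6%/12 = 1.8% = 0.018.
Payoff takes n = ⌈−ln(1 − rB₀/P)/ln(1+r)⌉ = ⌈77.891⌉ = 78 payments; the last is £24.58.
Total paid = 77·£27.57 + £24.58 = £2,147.47.
Total interest = total paid − principal = £2,147.47 − £1,150.00 = £997.47.

£997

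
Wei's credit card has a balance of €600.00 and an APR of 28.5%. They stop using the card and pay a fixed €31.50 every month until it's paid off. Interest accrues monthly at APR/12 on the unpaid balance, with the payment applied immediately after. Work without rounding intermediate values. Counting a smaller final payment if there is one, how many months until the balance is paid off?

Monthly rate r = 28.5%/12 = 2.375% = 0.02375.
Recurrence: B ← B·(1+r) − €31.50.
Month 1: interest €14.25; balance after payment €582.75.
Month 2: interest €13.84; balance after payment €565.09.
Closed form: n = −ln(1 − rB₀/P)/ln(1+r) = −ln(0.54762)/ln(1.02375) ≈ 25.655, so the balance reaches zero during payment 26.

26 payments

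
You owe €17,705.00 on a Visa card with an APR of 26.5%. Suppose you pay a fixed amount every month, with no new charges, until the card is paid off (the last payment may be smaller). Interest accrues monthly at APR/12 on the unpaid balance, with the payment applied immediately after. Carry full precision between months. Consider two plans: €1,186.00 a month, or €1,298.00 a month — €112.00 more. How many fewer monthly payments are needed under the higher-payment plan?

2 fewer payments

Monthly rate r = 26.5%/12 = 2.20833% = 0.0220833.
At €1,186.00/mo: n = ⌈−ln(1 − rB₀/P)/ln(1+r)⌉ = 19 payments (last €372.36); total interest = total paid − €17,705.00 = €4,015.36.
At €1,298.00/mo: 17 payments (last €534.26); total interest €3,597.26.
Payments saved = 19 − 17 = 2.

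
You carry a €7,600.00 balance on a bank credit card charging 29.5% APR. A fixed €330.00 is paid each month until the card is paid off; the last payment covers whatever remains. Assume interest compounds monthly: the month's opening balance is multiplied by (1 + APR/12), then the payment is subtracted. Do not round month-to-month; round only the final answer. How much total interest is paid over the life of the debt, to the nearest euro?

Monthly rate r = 29.5%/12 = 2.45833% = 0.0245833.
Payoff takes n = ⌈−ln(1 − rB₀/P)/ln(1+r)⌉ = ⌈34.385⌉ = 35 payments; the last is €128.11.
Total paid = 34·€330.00 + €128.11 = €11,348.11.
Total interest = total paid − principal = €11,348.11 − €7,600.00 = €3,748.11.

€3,748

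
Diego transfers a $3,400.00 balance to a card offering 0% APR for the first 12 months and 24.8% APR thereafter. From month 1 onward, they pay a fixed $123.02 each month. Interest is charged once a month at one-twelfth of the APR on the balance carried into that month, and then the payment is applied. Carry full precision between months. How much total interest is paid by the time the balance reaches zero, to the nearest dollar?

$424

Promo months 1–12 at r₀ = 0%/12 = 0; months 13+ at r₁ = 24.8%/12 = 0.0206667.
After month 12 (no interest yet): B = $3,400.00 − 12·$123.02 = $1,923.76.
Then at r₁ with $123.02/mo: n₂ = −ln(1 − r₁·B/P)/ln(1+r₁) ≈ 19.08 → 20 more payments.
Total paid = 31·$123.02 + $10.24 = $3,823.86; interest = $3,823.86 − $3,400.00 = $423.86.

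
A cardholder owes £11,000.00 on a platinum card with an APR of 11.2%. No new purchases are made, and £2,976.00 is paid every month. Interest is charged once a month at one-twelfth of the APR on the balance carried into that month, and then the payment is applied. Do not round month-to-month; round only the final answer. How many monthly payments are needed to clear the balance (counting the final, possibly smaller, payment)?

Monthly rate r = 11.2%/12 = 0.933333% = 0.00933333.
Recurrence: B ← B·(1+r) − £2,976.00.
Month 1: interest £102.67; balance after payment £8,126.67.
Month 2: interest £75.85; balance after payment £5,226.52.
Month 3: interest £48.78; balance after payment £2,299.30.
Month 4: interest £21.46; balance after payment £0.00.

4 months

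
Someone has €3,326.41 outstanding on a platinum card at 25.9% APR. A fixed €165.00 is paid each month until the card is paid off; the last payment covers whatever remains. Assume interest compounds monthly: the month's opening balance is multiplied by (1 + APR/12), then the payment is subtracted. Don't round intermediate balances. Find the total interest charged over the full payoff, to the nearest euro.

Monthly rate r = 25.9%/12 = 2.15833% = 0.0215833.
Payoff takes n = ⌈−ln(1 − rB₀/P)/ln(1+r)⌉ = ⌈26.747⌉ = 27 payments; the last is €123.56.
Total paid = 26·€165.00 + €123.56 = €4,413.56.
Total interest = total paid − principal = €4,413.56 − €3,326.41 = €1,087.15.

€1,087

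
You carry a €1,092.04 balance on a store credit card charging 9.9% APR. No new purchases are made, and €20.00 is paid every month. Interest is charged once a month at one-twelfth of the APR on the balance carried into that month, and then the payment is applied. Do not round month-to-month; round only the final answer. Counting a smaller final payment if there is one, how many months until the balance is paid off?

73 months

Monthly rate r = 9.9%/12 = 0.825% = 0.00825.
Recurrence: B ← B·(1+r) − €20.00.
Month 1: interest €9.01; balance after payment €1,081.05.
Month 2: interest €8.92; balance after payment €1,069.97.
Closed form: n = −ln(1 − rB₀/P)/ln(1+r) = −ln(0.54953)/ln(1.00825) ≈ 72.867, so the balance reaches zero during payment 73.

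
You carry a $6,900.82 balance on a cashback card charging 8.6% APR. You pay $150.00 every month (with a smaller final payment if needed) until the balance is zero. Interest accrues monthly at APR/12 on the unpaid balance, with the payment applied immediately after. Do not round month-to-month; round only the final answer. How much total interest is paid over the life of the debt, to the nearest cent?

$1,502.06

Monthly rate r = 8.6%/12 = 0.716667% = 0.00716667.
Payoff takes n = ⌈−ln(1 − rB₀/P)/ln(1+r)⌉ = ⌈56.019⌉ = 57 payments; the last is $2.88.
Total paid = 56·$150.00 + $2.88 = $8,402.88.
Total interest = total paid − principal = $8,402.88 − $6,900.82 = $1,502.06.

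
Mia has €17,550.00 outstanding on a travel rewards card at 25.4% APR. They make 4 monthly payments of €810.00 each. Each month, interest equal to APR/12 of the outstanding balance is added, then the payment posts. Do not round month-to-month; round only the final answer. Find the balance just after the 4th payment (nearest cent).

€15,739.42

Monthly rate r = 25.4%/12 = 2.11667% = 0.0211667.
Each month: B ← B·(1+r) − €810.00.
Month 1: interest €371.48; balance after payment €17,111.47.
Month 2: interest €362.19; balance after payment €16,663.67.
Month 3: interest €352.71; balance after payment €16,206.38.
Month 4: interest €343.04; balance after payment €15,739.42.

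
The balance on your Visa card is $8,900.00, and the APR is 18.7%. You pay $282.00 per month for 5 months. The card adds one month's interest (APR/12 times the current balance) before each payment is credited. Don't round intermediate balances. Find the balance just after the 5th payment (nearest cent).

Monthly rate r = 18.7%/12 = 1.55833% = 0.0155833.
Each month: B ← B·(1+r) − $282.00.
Month 1: interest $138.69; balance after payment $8,756.69.
Month 2: interest $136.46; balance after payment $8,611.15.
Month 3: interest $134.19; balance after payment $8,463.34.
Month 4: interest $131.89; balance after payment $8,313.23.
Month 5: interest $129.55; balance after payment $8,160.78.

$8,160.78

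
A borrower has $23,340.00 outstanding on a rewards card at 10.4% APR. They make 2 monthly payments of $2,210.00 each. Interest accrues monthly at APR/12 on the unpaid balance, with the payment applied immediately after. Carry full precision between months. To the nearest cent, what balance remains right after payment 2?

$19,307.16

Monthly rate r = 10.4%/12 = 0.866667% = 0.00866667.
Each month: B ← B·(1+r) − $2,210.00.
Month 1: interest $202.28; balance after payment $21,332.28.
Month 2: interest $184.88; balance after payment $19,307.16.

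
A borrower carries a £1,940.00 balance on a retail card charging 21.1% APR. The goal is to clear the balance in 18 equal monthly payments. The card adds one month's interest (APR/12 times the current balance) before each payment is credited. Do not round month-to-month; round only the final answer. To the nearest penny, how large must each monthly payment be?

£126.67

Monthly rate r = 21.1%/12 = 1.75833% = 0.0175833.
Level-payment amortization: P = B₀·r / (1 − (1+r)^(−n)) = 1940.00·0.0175833 / (1 − 1.01758^(−18)).
Denominator 1 − (1+r)^(−18) = 0.26929805.
P = 34.1117 / 0.26929805 ≈ 126.67.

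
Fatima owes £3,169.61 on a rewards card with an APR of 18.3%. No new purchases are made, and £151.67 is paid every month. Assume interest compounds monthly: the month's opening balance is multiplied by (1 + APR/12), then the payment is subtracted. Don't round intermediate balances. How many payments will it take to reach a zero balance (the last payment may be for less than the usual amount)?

26 payments

Monthly rate r = 18.3%/12 = 1.525% = 0.01525.
Recurrence: B ← B·(1+r) − £151.67.
Month 1: interest £48.34; balance after payment £3,066.28.
Month 2: interest £46.76; balance after payment £2,961.37.
Closed form: n = −ln(1 − rB₀/P)/ln(1+r) = −ln(0.6813)/ln(1.01525) ≈ 25.355, so the balance reaches zero during payment 26.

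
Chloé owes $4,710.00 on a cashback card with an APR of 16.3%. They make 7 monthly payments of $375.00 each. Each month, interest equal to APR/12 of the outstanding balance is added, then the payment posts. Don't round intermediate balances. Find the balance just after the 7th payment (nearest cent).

Monthly rate r = 16.3%/12 = 1.35833% = 0.0135833.
Each month: B ← B·(1+r) − $375.00.
Month 1: interest $63.98; balance after payment $4,398.98.
Month 2: interest $59.75; balance after payment $4,083.73.
Month 3: interest $55.47; balance after payment $3,764.20.
Month 4: interest $51.13; balance after payment $3,440.33.
Month 5: interest $46.73; balance after payment $3,112.06.
Month 6: interest $42.27; balance after payment $2,779.33.
Month 7: interest $37.75; balance after payment $2,442.09.

$2,442.09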